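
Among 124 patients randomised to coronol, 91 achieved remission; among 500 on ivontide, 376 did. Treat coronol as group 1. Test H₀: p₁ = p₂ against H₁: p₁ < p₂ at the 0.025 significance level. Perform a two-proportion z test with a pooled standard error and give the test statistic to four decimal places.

p̂₁ = 91/124 = 0.733871, p̂₂ = 376/500 = 0.752000.
Pooled p̂ = (91+376)/(124+500) = 467/624 = 0.748397.
SE = √(p̂(1−p̂)(1/n₁+1/n₂)) = √(0.748397·0.251603·0.0100645) = √(0.00189514) = 0.043533.
z = (0.733871 − 0.752000)/0.043533 = -0.018129/0.043533 = -0.4164.
p-value = P(Z < -0.416) ≈ 0.3385. With α = 0.025, fail to reject H₀.

z = -0.4164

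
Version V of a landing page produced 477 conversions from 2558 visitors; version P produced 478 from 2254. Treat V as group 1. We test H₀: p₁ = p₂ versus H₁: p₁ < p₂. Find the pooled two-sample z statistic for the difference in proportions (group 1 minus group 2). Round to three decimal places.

p̂₁ = 477/2558 ≈ 0.186474, p̂₂ = 478/2254 ≈ 0.212067.
Pooled p̂ = (477+478)/(2558+2254) = 955/4812 = 0.198462.
SE = √(0.159075 × 0.000834586) = 0.011522.
z = (0.186474 − 0.212067)/0.011522 = -0.025593/0.011522 = -2.221.

z = -2.221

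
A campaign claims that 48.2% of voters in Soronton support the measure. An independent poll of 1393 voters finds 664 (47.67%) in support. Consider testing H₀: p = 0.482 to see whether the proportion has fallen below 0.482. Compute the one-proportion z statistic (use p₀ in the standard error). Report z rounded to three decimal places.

p̂ = 664/1393 ≈ 0.47667.
Under H₀, SE = √(0.482·0.518/1393) = √(0.000179236) = 0.01339.
z = (0.47667 − 0.482)/0.01339 = -0.00533/0.01339 = -0.398.
p-value = P(Z < -0.398) ≈ 0.3452.

z = -0.398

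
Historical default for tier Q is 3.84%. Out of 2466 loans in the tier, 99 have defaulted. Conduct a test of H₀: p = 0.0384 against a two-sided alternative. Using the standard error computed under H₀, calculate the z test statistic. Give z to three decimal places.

p̂ = 99/2466 ≈ 0.040146.
SE = √(p₀(1−p₀)/n) = √(0.036925/2466) = 0.003870.
z = (0.040146 − 0.0384)/0.003870 = 0.001746/0.003870 = 0.451.

z = 0.451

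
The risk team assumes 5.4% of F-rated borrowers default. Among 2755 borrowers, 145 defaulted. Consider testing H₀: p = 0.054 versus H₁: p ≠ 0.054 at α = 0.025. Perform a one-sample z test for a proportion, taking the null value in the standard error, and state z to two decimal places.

p̂ = 145/2755 ≈ 0.05263.
SE = √(p₀(1−p₀)/n) = √(0.051084/2755) = 0.00431.
z = (0.05263 − 0.054)/0.00431 = -0.00137/0.00431 = -0.32.
Two-sided p-value ≈ 2·Φ(−0.318) = 0.7506; since p > α = 0.025, fail to reject H₀.

z = -0.32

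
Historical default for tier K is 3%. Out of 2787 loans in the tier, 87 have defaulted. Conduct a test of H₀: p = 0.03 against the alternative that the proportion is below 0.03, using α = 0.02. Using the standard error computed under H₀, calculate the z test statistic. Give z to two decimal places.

z = 0.38

p̂ = 87/2787 = 0.03122.
SE = √(p₀(1−p₀)/n) = √(0.0291/2787) = 0.00323.
z = (0.03122 − 0.03)/0.00323 = 0.00122/0.00323 = 0.38.
p-value = P(Z < 0.376) ≈ 0.6467; since p > α = 0.02, fail to reject H₀.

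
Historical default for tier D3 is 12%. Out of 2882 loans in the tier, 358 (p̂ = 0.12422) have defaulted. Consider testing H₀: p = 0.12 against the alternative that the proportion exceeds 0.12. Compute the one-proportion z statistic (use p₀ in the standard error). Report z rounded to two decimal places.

z = 0.70

p̂ = 358/2882 ≈ 0.12422.
Under H₀, SE = √(0.12·0.88/2882) = √(3.66412e-05) = 0.00605.
z = (0.12422 − 0.12)/0.00605 = 0.00422/0.00605 = 0.70.
p-value = P(Z > 0.697) ≈ 0.2429.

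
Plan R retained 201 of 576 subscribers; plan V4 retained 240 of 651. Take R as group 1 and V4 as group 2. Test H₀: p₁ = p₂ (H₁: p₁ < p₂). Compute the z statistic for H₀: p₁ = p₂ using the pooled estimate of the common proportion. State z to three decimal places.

p̂₁ = 201/576 = 0.34896, p̂₂ = 240/651 = 0.36866.
Pooled p̂ = (201+240)/(576+651) = 441/1227 = 0.35941.
SE = √(p̂(1−p̂)(1/n₁+1/n₂)) = √(0.35941·0.64059·0.00327221) = √(0.000753378) = 0.02745.
z = (0.34896 − 0.36866)/0.02745 = -0.01970/0.02745 = -0.718.
p-value = P(Z < -0.718) ≈ 0.2364.

z = -0.718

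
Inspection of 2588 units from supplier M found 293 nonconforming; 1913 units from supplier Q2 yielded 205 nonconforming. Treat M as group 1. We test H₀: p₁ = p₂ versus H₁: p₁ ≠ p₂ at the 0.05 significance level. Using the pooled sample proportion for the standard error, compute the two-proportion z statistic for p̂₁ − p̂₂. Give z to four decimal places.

z = 0.6400

p̂₁ = 293/2588 ≈ 0.113215, p̂₂ = 205/1913 ≈ 0.107162.
Pooled p̂ = (293+205)/(2588+1913) = 498/4501 = 0.110642.
SE = √(0.0984004 × 0.000909138) = 0.009458.
z = (0.113215 − 0.107162)/0.009458 = 0.006053/0.009458 = 0.6400.
p-value = 2·P(Z > 0.640) ≈ 0.5222; since p > α = 0.05, fail to reject H₀.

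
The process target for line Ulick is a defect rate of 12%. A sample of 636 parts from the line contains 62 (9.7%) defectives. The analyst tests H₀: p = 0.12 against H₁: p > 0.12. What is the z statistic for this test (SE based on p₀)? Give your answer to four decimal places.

z = -1.7474

p̂ = 62/636 ≈ 0.0974843.
Standard error under H₀: √(0.12×0.88/636) = 0.0128856.
z = (0.0974843 − 0.12)/0.0128856 = -0.0225157/0.0128856 = -1.7474.
p-value = P(Z > -1.747) ≈ 0.9597.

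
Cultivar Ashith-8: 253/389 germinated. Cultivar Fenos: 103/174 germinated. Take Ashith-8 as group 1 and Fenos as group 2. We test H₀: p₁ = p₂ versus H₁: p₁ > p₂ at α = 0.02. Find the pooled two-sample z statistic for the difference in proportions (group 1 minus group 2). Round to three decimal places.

z = 1.329

p̂₁ = 253/389 ≈ 0.65039, p̂₂ = 103/174 ≈ 0.59195.
Pooled p̂ = (253+103)/(389+174) = 356/563 = 0.63233.
SE = √(p̂(1−p̂)(1/n₁+1/n₂)) = √(0.63233·0.36767·0.00831782) = √(0.00193381) = 0.04398.
z = (0.65039 − 0.59195)/0.04398 = 0.05844/0.04398 = 1.329.
p-value = P(Z > 1.329) ≈ 0.0920, so at α = 0.02 we fail to reject H₀.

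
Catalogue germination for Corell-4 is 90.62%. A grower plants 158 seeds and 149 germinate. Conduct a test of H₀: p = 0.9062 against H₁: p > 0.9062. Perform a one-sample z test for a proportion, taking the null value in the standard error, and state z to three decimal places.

p̂ = 149/158 ≈ 0.943038.
Standard error under H₀: √(0.9062×0.0938/158) = 0.023194.
z = (0.943038 − 0.9062)/0.023194 = 0.036838/0.023194 = 1.588.
p-value = P(Z > 1.588) ≈ 0.0561.

z = 1.588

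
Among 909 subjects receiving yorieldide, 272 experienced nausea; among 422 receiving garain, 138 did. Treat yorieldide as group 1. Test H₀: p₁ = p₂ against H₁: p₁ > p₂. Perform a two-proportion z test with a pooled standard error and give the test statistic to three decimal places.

p̂₁ = 272/909 ≈ 0.299230, p̂₂ = 138/422 ≈ 0.327014.
Pooled p̂ = (272+138)/(909+422) = 410/1331 = 0.308039.
SE = √(p̂(1−p̂)(1/n₁+1/n₂)) = √(0.308039·0.691961·0.00346978) = √(0.000739587) = 0.027195.
z = (0.299230 − 0.327014)/0.027195 = -0.027784/0.027195 = -1.022.

z = -1.022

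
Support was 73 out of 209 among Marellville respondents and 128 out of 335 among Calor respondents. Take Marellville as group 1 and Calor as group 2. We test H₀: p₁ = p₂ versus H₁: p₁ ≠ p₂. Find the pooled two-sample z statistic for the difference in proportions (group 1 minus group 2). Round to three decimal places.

p̂₁ = 73/209 ≈ 0.34928, p̂₂ = 128/335 ≈ 0.38209.
Pooled p̂ = (73+128)/(209+335) = 201/544 = 0.36949.
SE = √(0.232966 × 0.00776976) = 0.04255.
z = (0.34928 − 0.38209)/0.04255 = -0.03281/0.04255 = -0.771.

z = -0.771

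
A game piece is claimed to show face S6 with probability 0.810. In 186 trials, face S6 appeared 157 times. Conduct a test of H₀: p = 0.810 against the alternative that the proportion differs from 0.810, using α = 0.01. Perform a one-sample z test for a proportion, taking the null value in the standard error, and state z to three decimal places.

p̂ = 157/186 ≈ 0.84409.
Under H₀, SE = √(0.81·0.19/186) = √(0.000827419) = 0.02876.
z = (0.84409 − 0.81)/0.02876 = 0.03409/0.02876 = 1.185.
Two-sided p-value ≈ 2·Φ(−1.185) = 0.2360, so at α = 0.01 we fail to reject H₀.

z = 1.185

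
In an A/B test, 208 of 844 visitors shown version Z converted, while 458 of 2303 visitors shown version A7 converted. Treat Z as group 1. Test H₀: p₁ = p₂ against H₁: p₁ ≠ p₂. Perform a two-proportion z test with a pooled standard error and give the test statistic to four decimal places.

z = 2.8946

p̂₁ = 208/844 = 0.2464455, p̂₂ = 458/2303 = 0.1988710.
Pooled p̂ = (208+458)/(844+2303) = 666/3147 = 0.2116301.
SE = √(p̂(1−p̂)(1/n₁+1/n₂)) = √(0.2116301·0.7883699·0.00161905) = √(0.000270127) = 0.0164355.
z = (0.2464455 − 0.1988710)/0.0164355 = 0.0475745/0.0164355 = 2.8946.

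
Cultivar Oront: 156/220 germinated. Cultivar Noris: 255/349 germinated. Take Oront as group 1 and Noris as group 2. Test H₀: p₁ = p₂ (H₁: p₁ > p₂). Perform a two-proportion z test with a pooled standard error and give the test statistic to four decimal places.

p̂₁ = 156/220 = 0.709091, p̂₂ = 255/349 = 0.730659.
Pooled p̂ = (156+255)/(220+349) = 411/569 = 0.722320.
SE = √(0.200574 × 0.00741078) = 0.038554.
z = (0.709091 − 0.730659)/0.038554 = -0.021568/0.038554 = -0.5594.

z = -0.5594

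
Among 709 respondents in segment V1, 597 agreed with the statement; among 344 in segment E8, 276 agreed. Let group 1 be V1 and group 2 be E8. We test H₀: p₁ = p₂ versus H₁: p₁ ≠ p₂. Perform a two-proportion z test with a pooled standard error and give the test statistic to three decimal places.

z = 1.605

p̂₁ = 597/709 ≈ 0.84203, p̂₂ = 276/344 ≈ 0.80233.
Pooled p̂ = (597+276)/(709+344) = 873/1053 = 0.82906.
SE = √(p̂(1−p̂)(1/n₁+1/n₂)) = √(0.82906·0.17094·0.00431741) = √(0.000611862) = 0.02474.
z = (0.84203 − 0.80233)/0.02474 = 0.03970/0.02474 = 1.605.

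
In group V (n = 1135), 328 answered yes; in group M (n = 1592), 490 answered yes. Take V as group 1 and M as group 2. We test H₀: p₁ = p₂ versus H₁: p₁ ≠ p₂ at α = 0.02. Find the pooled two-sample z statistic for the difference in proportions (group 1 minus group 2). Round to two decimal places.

p̂₁ = 328/1135 ≈ 0.2890, p̂₂ = 490/1592 ≈ 0.3078.
Pooled p̂ = (328+490)/(1135+1592) = 818/2727 = 0.3000.
SE = √(p̂(1−p̂)(1/n₁+1/n₂)) = √(0.3000·0.7000·0.0015092) = √(0.000316909) = 0.0178.
z = (0.2890 − 0.3078)/0.0178 = -0.0188/0.0178 = -1.06.
Two-sided p-value ≈ 2·Φ(−1.056) = 0.2909; since p > α = 0.02, fail to reject H₀.

z = -1.06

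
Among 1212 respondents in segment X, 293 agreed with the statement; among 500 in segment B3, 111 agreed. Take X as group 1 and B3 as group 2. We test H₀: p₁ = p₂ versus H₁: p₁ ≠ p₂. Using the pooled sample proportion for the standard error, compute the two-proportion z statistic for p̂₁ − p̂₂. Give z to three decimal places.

z = 0.875

p̂₁ = 293/1212 ≈ 0.24175, p̂₂ = 111/500 ≈ 0.22200.
Pooled p̂ = (293+111)/(1212+500) = 404/1712 = 0.23598.
SE = √(p̂(1−p̂)(1/n₁+1/n₂)) = √(0.23598·0.76402·0.00282508) = √(0.000509346) = 0.02257.
z = (0.24175 − 0.22200)/0.02257 = 0.01975/0.02257 = 0.875.
Two-sided p-value ≈ 2·Φ(−0.875) = 0.3815.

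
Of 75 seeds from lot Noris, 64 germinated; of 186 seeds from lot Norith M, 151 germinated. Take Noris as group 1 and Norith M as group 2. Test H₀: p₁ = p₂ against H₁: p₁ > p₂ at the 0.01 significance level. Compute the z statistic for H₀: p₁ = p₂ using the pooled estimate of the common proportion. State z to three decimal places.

z = 0.796

p̂₁ = 64/75 = 0.85333, p̂₂ = 151/186 = 0.81183.
Pooled p̂ = (64+151)/(75+186) = 215/261 = 0.82375.
SE = √(p̂(1−p̂)(1/n₁+1/n₂)) = √(0.82375·0.17625·0.0187097) = √(0.00271632) = 0.05212.
z = (0.85333 − 0.81183)/0.05212 = 0.04150/0.05212 = 0.796.
p-value = P(Z > 0.796) ≈ 0.2129, so at α = 0.01 we fail to reject H₀.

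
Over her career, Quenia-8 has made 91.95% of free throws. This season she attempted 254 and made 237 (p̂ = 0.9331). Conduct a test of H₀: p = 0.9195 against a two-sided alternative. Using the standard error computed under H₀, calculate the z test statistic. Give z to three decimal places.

p̂ = 237/254 ≈ 0.93307.
SE = √(p₀(1−p₀)/n) = √(0.07402/254) = 0.01707.
z = (0.93307 − 0.9195)/0.01707 = 0.01357/0.01707 = 0.795.
Two-sided p-value ≈ 2·Φ(−0.795) = 0.4266.

z = 0.795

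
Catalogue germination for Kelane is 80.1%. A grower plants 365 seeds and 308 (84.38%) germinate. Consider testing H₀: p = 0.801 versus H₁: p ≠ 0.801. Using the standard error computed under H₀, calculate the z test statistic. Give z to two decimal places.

p̂ = 308/365 = 0.8438.
Standard error under H₀: √(0.801×0.199/365) = 0.0209.
z = (0.8438 − 0.801)/0.0209 = 0.0428/0.0209 = 2.05.

z = 2.05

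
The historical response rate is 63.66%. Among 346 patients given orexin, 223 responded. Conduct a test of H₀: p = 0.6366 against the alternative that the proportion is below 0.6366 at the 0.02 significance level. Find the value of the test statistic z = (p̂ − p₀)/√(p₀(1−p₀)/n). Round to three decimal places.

p̂ = 223/346 ≈ 0.64451.
Standard error under H₀: √(0.6366×0.3634/346) = 0.02586.
z = (0.64451 − 0.6366)/0.02586 = 0.00791/0.02586 = 0.306.
p-value = P(Z < 0.306) ≈ 0.6201; since p > α = 0.02, fail to reject H₀.

z = 0.306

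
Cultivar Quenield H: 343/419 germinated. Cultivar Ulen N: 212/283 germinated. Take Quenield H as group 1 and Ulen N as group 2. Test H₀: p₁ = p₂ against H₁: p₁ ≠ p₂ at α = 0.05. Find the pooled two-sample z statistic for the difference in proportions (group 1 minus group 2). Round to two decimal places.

z = 2.22

p̂₁ = 343/419 = 0.8186, p̂₂ = 212/283 = 0.7491.
Pooled p̂ = (343+212)/(419+283) = 555/702 = 0.7906.
SE = √(0.165553 × 0.0059202) = 0.0313.
z = (0.8186 − 0.7491)/0.0313 = 0.0695/0.0313 = 2.22.
p-value = 2·P(Z > 2.220) ≈ 0.0264; since p < α = 0.05, reject H₀.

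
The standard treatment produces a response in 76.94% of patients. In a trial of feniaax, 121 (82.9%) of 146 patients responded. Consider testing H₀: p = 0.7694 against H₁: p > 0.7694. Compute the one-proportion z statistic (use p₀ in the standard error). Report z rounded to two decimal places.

p̂ = 121/146 = 0.8288.
SE = √(p₀(1−p₀)/n) = √(0.17742/146) = 0.0349.
z = (0.8288 − 0.7694)/0.0349 = 0.0594/0.0349 = 1.70.

z = 1.70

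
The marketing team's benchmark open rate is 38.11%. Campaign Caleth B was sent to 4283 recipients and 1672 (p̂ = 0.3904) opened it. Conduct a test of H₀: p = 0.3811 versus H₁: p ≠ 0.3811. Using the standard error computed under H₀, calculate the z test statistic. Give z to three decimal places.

p̂ = 1672/4283 = 0.39038.
Under H₀, SE = √(0.3811·0.6189/4283) = √(5.50695e-05) = 0.00742.
z = (0.39038 − 0.3811)/0.00742 = 0.00928/0.00742 = 1.251.
p-value = 2·P(Z > 1.251) ≈ 0.2111.

z = 1.251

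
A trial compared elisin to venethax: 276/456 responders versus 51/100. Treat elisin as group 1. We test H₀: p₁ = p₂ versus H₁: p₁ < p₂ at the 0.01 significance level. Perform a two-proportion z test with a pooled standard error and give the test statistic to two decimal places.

z = 1.75

p̂₁ = 276/456 = 0.60526, p̂₂ = 51/100 = 0.51000.
Pooled p̂ = (276+51)/(456+100) = 327/556 = 0.58813.
SE = √(p̂(1−p̂)(1/n₁+1/n₂)) = √(0.58813·0.41187·0.012193) = √(0.00295355) = 0.05435.
z = (0.60526 − 0.51000)/0.05435 = 0.09526/0.05435 = 1.75.
p-value = P(Z < 1.753) ≈ 0.9602. With α = 0.01, fail to reject H₀.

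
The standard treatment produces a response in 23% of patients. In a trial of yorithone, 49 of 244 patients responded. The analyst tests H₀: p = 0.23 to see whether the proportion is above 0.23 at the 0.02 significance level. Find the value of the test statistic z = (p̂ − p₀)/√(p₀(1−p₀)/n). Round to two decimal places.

z = -1.08

p̂ = 49/244 = 0.20082.
Standard error under H₀: √(0.23×0.77/244) = 0.02694.
z = (0.20082 − 0.23)/0.02694 = -0.02918/0.02694 = -1.08.
p-value = P(Z > -1.083) ≈ 0.8606; since p > α = 0.02, fail to reject H₀.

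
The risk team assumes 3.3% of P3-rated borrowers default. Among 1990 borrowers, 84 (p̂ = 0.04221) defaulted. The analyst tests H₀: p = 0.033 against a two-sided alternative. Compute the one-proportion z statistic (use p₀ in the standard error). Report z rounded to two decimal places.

z = 2.30

p̂ = 84/1990 = 0.0422.
Under H₀, SE = √(0.033·0.967/1990) = √(1.60357e-05) = 0.0040.
z = (0.0422 − 0.033)/0.0040 = 0.0092/0.0040 = 2.30.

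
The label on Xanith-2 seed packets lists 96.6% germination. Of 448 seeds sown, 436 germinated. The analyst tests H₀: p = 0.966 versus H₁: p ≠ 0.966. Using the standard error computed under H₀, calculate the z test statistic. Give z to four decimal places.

z = 0.8426

p̂ = 436/448 = 0.973214.
SE = √(p₀(1−p₀)/n) = √(0.032844/448) = 0.008562.
z = (0.973214 − 0.966)/0.008562 = 0.007214/0.008562 = 0.8426.
p-value = 2·P(Z > 0.843) ≈ 0.3995.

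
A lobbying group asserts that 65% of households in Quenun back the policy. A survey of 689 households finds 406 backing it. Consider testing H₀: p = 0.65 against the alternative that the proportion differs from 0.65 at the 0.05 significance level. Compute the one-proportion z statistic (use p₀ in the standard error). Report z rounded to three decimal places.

z = -3.343

p̂ = 406/689 = 0.58926.
SE = √(p₀(1−p₀)/n) = √(0.2275/689) = 0.01817.
z = (0.58926 − 0.65)/0.01817 = -0.06074/0.01817 = -3.343.
Two-sided p-value ≈ 2·Φ(−3.343) = 0.0008, so at α = 0.05 we reject H₀.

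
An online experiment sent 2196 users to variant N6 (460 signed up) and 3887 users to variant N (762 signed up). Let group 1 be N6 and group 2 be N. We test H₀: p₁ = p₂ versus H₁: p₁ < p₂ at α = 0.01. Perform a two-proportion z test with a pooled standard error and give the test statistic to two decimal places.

z = 1.26

p̂₁ = 460/2196 ≈ 0.2095, p̂₂ = 762/3887 ≈ 0.1960.
Pooled p̂ = (460+762)/(2196+3887) = 1222/6083 = 0.2009.
SE = √(0.160532 × 0.000712641) = 0.0107.
z = (0.2095 − 0.1960)/0.0107 = 0.0135/0.0107 = 1.26.
p-value = P(Z < 1.256) ≈ 0.8954, so at α = 0.01 we fail to reject H₀.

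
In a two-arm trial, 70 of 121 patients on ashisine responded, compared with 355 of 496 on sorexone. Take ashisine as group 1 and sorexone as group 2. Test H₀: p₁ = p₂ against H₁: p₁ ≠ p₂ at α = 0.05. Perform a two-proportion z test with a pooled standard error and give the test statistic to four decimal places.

p̂₁ = 70/121 ≈ 0.578512, p̂₂ = 355/496 ≈ 0.715726.
Pooled p̂ = (70+355)/(121+496) = 425/617 = 0.688817.
SE = √(p̂(1−p̂)(1/n₁+1/n₂)) = √(0.688817·0.311183·0.0102806) = √(0.00220363) = 0.046943.
z = (0.578512 − 0.715726)/0.046943 = -0.137214/0.046943 = -2.9230.
Two-sided p-value ≈ 2·Φ(−2.923) = 0.0035, so at α = 0.05 we reject H₀.

z = -2.9230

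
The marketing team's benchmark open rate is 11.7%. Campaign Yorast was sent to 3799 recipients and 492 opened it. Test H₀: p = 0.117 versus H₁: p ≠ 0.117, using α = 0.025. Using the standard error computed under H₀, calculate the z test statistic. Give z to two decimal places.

z = 2.40

p̂ = 492/3799 ≈ 0.1295.
Standard error under H₀: √(0.117×0.883/3799) = 0.0052.
z = (0.1295 − 0.117)/0.0052 = 0.0125/0.0052 = 2.40.
p-value = 2·P(Z > 2.399) ≈ 0.0165, so at α = 0.025 we reject H₀.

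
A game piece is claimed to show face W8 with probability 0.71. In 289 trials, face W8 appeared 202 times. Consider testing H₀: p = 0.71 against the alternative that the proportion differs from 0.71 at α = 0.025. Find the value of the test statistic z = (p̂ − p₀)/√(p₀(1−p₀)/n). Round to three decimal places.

p̂ = 202/289 = 0.69896.
Standard error under H₀: √(0.71×0.29/289) = 0.02669.
z = (0.69896 − 0.71)/0.02669 = -0.01104/0.02669 = -0.414.
p-value = 2·P(Z > 0.414) ≈ 0.6792. With α = 0.025, fail to reject H₀.

z = -0.414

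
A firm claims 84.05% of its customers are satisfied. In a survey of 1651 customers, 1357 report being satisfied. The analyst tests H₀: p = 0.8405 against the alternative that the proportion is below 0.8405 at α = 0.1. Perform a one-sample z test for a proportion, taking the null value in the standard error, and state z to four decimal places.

p̂ = 1357/1651 ≈ 0.8219261.
Standard error under H₀: √(0.8405×0.1595/1651) = 0.0090111.
z = (0.8219261 − 0.8405)/0.0090111 = -0.0185739/0.0090111 = -2.0612.
p-value = P(Z < -2.061) ≈ 0.0196, so at α = 0.1 we reject H₀.

z = -2.0612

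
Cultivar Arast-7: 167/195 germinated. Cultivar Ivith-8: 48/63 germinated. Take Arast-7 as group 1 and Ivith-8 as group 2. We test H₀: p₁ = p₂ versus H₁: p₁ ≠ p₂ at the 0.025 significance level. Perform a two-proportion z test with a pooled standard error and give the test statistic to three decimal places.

p̂₁ = 167/195 = 0.85641, p̂₂ = 48/63 = 0.76190.
Pooled p̂ = (167+48)/(195+63) = 215/258 = 0.83333.
SE = √(p̂(1−p̂)(1/n₁+1/n₂)) = √(0.83333·0.16667·0.0210012) = √(0.00291684) = 0.05401.
z = (0.85641 − 0.76190)/0.05401 = 0.09451/0.05401 = 1.750.
p-value = 2·P(Z > 1.750) ≈ 0.0801, so at α = 0.025 we fail to reject H₀.

z = 1.750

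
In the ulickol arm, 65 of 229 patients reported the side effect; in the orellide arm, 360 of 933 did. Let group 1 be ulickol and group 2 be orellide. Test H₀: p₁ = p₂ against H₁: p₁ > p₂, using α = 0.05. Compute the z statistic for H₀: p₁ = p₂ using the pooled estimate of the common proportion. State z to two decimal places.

z = -2.87

p̂₁ = 65/229 ≈ 0.28384, p̂₂ = 360/933 ≈ 0.38585.
Pooled p̂ = (65+360)/(229+933) = 425/1162 = 0.36575.
SE = √(p̂(1−p̂)(1/n₁+1/n₂)) = √(0.36575·0.63425·0.00543862) = √(0.00126163) = 0.03552.
z = (0.28384 − 0.38585)/0.03552 = -0.10201/0.03552 = -2.87.
p-value = P(Z > -2.872) ≈ 0.9980. With α = 0.05, fail to reject H₀.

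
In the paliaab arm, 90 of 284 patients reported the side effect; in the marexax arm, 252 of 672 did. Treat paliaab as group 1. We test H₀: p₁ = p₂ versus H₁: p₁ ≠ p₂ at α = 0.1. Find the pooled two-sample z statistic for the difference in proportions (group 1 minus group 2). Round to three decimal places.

z = -1.713

p̂₁ = 90/284 = 0.316901, p̂₂ = 252/672 = 0.375000.
Pooled p̂ = (90+252)/(284+672) = 342/956 = 0.357741.
SE = √(0.229762 × 0.00500922) = 0.033925.
z = (0.316901 − 0.375000)/0.033925 = -0.058099/0.033925 = -1.713.
Two-sided p-value ≈ 2·Φ(−1.713) = 0.0868, so at α = 0.1 we reject H₀.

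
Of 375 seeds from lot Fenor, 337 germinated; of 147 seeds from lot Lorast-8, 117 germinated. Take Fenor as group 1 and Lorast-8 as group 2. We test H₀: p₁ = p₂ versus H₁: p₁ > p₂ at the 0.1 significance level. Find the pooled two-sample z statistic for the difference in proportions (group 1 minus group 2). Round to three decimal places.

p̂₁ = 337/375 ≈ 0.89867, p̂₂ = 117/147 ≈ 0.79592.
Pooled p̂ = (337+117)/(375+147) = 454/522 = 0.86973.
SE = √(p̂(1−p̂)(1/n₁+1/n₂)) = √(0.86973·0.13027·0.00946939) = √(0.00107287) = 0.03275.
z = (0.89867 − 0.79592)/0.03275 = 0.10275/0.03275 = 3.137.
p-value = P(Z > 3.137) ≈ 0.0009; since p < α = 0.1, reject H₀.

z = 3.137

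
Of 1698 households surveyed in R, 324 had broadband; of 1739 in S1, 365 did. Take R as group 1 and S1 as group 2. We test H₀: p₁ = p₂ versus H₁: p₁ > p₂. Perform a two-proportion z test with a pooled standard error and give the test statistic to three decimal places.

z = -1.397

p̂₁ = 324/1698 ≈ 0.19081, p̂₂ = 365/1739 ≈ 0.20989.
Pooled p̂ = (324+365)/(1698+1739) = 689/3437 = 0.20047.
SE = √(p̂(1−p̂)(1/n₁+1/n₂)) = √(0.20047·0.79953·0.00116397) = √(0.00018656) = 0.01366.
z = (0.19081 − 0.20989)/0.01366 = -0.01908/0.01366 = -1.397.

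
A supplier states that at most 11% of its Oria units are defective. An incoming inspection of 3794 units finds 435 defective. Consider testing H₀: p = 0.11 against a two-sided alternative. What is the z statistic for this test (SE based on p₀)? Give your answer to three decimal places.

z = 0.916

p̂ = 435/3794 ≈ 0.114655.
Standard error under H₀: √(0.11×0.89/3794) = 0.005080.
z = (0.114655 − 0.11)/0.005080 = 0.004655/0.005080 = 0.916.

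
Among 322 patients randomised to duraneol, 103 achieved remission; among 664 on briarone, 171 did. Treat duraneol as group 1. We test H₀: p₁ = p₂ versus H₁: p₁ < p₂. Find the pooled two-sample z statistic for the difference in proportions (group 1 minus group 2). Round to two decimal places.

p̂₁ = 103/322 = 0.3199, p̂₂ = 171/664 = 0.2575.
Pooled p̂ = (103+171)/(322+664) = 274/986 = 0.2779.
SE = √(p̂(1−p̂)(1/n₁+1/n₂)) = √(0.2779·0.7221·0.00461161) = √(0.0009254) = 0.0304.
z = (0.3199 − 0.2575)/0.0304 = 0.0624/0.0304 = 2.05.

z = 2.05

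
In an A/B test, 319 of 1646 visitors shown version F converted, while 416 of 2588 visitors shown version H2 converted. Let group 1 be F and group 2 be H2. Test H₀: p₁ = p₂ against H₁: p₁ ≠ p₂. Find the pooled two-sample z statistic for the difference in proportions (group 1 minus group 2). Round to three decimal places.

z = 2.769

p̂₁ = 319/1646 = 0.19380, p̂₂ = 416/2588 = 0.16074.
Pooled p̂ = (319+416)/(1646+2588) = 735/4234 = 0.17359.
SE = √(0.14346 × 0.000993932) = 0.01194.
z = (0.19380 − 0.16074)/0.01194 = 0.03306/0.01194 = 2.769.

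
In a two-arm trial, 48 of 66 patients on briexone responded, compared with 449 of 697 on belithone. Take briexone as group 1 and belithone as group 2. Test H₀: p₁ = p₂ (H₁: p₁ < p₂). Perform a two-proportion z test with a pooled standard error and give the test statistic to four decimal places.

p̂₁ = 48/66 = 0.727273, p̂₂ = 449/697 = 0.644189.
Pooled p̂ = (48+449)/(66+697) = 497/763 = 0.651376.
SE = √(0.227085 × 0.0165862) = 0.061372.
z = (0.727273 − 0.644189)/0.061372 = 0.083084/0.061372 = 1.3538.
p-value = P(Z < 1.354) ≈ 0.9121.

z = 1.3538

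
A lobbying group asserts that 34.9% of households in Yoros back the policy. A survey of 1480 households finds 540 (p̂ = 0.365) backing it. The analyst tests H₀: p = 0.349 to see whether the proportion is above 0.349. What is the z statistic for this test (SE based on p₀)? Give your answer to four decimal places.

p̂ = 540/1480 = 0.364865.
Under H₀, SE = √(0.349·0.651/1480) = √(0.000153513) = 0.012390.
z = (0.364865 − 0.349)/0.012390 = 0.015865/0.012390 = 1.2805.

z = 1.2805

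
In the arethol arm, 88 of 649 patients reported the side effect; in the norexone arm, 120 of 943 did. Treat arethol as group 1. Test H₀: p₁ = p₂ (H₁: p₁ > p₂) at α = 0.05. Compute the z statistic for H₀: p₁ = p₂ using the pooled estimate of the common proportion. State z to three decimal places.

p̂₁ = 88/649 = 0.13559, p̂₂ = 120/943 = 0.12725.
Pooled p̂ = (88+120)/(649+943) = 208/1592 = 0.13065.
SE = √(p̂(1−p̂)(1/n₁+1/n₂)) = √(0.13065·0.86935·0.00260128) = √(0.000295461) = 0.01719.
z = (0.13559 − 0.12725)/0.01719 = 0.00834/0.01719 = 0.485.
p-value = P(Z > 0.485) ≈ 0.3138, so at α = 0.05 we fail to reject H₀.

z = 0.485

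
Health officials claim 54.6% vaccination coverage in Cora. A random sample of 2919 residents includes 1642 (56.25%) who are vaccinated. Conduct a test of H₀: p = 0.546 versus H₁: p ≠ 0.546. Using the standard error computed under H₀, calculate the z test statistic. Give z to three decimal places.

p̂ = 1642/2919 = 0.562521.
Under H₀, SE = √(0.546·0.454/2919) = √(8.49209e-05) = 0.009215.
z = (0.562521 − 0.546)/0.009215 = 0.016521/0.009215 = 1.793.
p-value = 2·P(Z > 1.793) ≈ 0.0730.

z = 1.793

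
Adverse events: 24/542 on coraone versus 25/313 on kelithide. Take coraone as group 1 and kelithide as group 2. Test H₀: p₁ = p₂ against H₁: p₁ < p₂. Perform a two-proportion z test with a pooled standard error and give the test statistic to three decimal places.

p̂₁ = 24/542 ≈ 0.04428, p̂₂ = 25/313 ≈ 0.07987.
Pooled p̂ = (24+25)/(542+313) = 49/855 = 0.05731.
SE = √(0.0540255 × 0.00503991) = 0.01650.
z = (0.04428 − 0.07987)/0.01650 = -0.03559/0.01650 = -2.157.
p-value = P(Z < -2.157) ≈ 0.0155.

z = -2.157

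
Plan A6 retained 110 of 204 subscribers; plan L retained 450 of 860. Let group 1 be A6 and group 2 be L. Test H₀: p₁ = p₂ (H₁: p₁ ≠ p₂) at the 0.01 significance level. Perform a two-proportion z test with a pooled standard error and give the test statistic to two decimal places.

z = 0.41

p̂₁ = 110/204 ≈ 0.5392, p̂₂ = 450/860 ≈ 0.5233.
Pooled p̂ = (110+450)/(204+860) = 560/1064 = 0.5263.
SE = √(0.249307 × 0.00606475) = 0.0389.
z = (0.5392 − 0.5233)/0.0389 = 0.0159/0.0389 = 0.41.
Two-sided p-value ≈ 2·Φ(−0.410) = 0.6815, so at α = 0.01 we fail to reject H₀.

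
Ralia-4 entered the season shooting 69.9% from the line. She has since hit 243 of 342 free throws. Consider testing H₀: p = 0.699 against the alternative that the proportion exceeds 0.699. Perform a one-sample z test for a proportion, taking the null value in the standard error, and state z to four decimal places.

p̂ = 243/342 = 0.710526.
Standard error under H₀: √(0.699×0.301/342) = 0.024803.
z = (0.710526 − 0.699)/0.024803 = 0.011526/0.024803 = 0.4647.
p-value = P(Z > 0.465) ≈ 0.3211.

z = 0.4647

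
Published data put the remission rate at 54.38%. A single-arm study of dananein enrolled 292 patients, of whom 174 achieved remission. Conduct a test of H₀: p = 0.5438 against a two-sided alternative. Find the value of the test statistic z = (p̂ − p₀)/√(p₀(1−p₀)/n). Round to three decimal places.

z = 1.787

p̂ = 174/292 = 0.59589.
Standard error under H₀: √(0.5438×0.4562/292) = 0.02915.
z = (0.59589 − 0.5438)/0.02915 = 0.05209/0.02915 = 1.787.
Two-sided p-value ≈ 2·Φ(−1.787) = 0.0739.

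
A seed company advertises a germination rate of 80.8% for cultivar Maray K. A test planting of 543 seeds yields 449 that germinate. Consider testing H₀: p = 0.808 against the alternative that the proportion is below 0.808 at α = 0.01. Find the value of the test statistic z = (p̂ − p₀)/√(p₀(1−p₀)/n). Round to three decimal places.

z = 1.117

p̂ = 449/543 = 0.826888.
Under H₀, SE = √(0.808·0.192/543) = √(0.000285702) = 0.016903.
z = (0.826888 − 0.808)/0.016903 = 0.018888/0.016903 = 1.117.
p-value = P(Z < 1.117) ≈ 0.8681; since p > α = 0.01, fail to reject H₀.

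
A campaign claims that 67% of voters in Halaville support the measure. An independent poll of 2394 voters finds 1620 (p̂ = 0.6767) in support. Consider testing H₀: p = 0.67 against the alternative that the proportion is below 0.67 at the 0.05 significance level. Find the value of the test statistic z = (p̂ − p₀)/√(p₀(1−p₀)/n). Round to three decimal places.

z = 0.696

p̂ = 1620/2394 ≈ 0.67669.
SE = √(p₀(1−p₀)/n) = √(0.2211/2394) = 0.00961.
z = (0.67669 − 0.67)/0.00961 = 0.00669/0.00961 = 0.696.
p-value = P(Z < 0.696) ≈ 0.7569, so at α = 0.05 we fail to reject H₀.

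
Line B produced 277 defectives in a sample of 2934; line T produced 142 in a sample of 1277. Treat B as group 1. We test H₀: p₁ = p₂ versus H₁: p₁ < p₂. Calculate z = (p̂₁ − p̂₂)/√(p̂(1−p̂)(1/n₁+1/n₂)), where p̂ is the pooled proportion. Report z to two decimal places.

z = -1.67

p̂₁ = 277/2934 ≈ 0.09441, p̂₂ = 142/1277 ≈ 0.11120.
Pooled p̂ = (277+142)/(2934+1277) = 419/4211 = 0.09950.
SE = √(p̂(1−p̂)(1/n₁+1/n₂)) = √(0.09950·0.90050·0.00112392) = √(0.000100704) = 0.01004.
z = (0.09441 − 0.11120)/0.01004 = -0.01679/0.01004 = -1.67.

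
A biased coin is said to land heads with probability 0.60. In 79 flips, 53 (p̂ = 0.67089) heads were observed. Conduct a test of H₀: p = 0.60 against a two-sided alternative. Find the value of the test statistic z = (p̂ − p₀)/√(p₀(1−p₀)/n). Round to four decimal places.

z = 1.2861

p̂ = 53/79 = 0.670886.
SE = √(p₀(1−p₀)/n) = √(0.24/79) = 0.055118.
z = (0.670886 − 0.6)/0.055118 = 0.070886/0.055118 = 1.2861.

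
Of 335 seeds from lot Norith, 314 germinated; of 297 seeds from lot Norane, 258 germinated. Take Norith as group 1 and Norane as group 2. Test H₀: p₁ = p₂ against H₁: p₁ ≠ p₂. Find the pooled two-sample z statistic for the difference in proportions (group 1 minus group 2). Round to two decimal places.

z = 2.94

p̂₁ = 314/335 = 0.93731, p̂₂ = 258/297 = 0.86869.
Pooled p̂ = (314+258)/(335+297) = 572/632 = 0.90506.
SE = √(p̂(1−p̂)(1/n₁+1/n₂)) = √(0.90506·0.09494·0.00635208) = √(0.000545794) = 0.02336.
z = (0.93731 − 0.86869)/0.02336 = 0.06862/0.02336 = 2.94.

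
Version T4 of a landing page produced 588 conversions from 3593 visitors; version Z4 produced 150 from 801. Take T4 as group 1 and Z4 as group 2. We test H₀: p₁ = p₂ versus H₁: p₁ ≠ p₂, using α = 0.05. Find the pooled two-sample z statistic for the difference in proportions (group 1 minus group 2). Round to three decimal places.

p̂₁ = 588/3593 = 0.16365, p̂₂ = 150/801 = 0.18727.
Pooled p̂ = (588+150)/(3593+801) = 738/4394 = 0.16796.
SE = √(0.139747 × 0.00152676) = 0.01461.
z = (0.16365 − 0.18727)/0.01461 = -0.02362/0.01461 = -1.617.
Two-sided p-value ≈ 2·Φ(−1.617) = 0.1060, so at α = 0.05 we fail to reject H₀.

z = -1.617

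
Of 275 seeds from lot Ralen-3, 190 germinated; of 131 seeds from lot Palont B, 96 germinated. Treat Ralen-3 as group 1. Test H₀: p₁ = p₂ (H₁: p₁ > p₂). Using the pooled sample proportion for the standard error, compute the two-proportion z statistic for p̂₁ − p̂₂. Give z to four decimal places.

z = -0.8653

p̂₁ = 190/275 ≈ 0.690909, p̂₂ = 96/131 ≈ 0.732824.
Pooled p̂ = (190+96)/(275+131) = 286/406 = 0.704433.
SE = √(p̂(1−p̂)(1/n₁+1/n₂)) = √(0.704433·0.295567·0.01127) = √(0.00234648) = 0.048441.
z = (0.690909 − 0.732824)/0.048441 = -0.041915/0.048441 = -0.8653.
p-value = P(Z > -0.865) ≈ 0.8066.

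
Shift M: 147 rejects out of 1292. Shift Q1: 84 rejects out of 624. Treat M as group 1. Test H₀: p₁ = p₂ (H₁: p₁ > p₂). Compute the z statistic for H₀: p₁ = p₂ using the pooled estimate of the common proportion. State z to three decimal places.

p̂₁ = 147/1292 = 0.11378, p̂₂ = 84/624 = 0.13462.
Pooled p̂ = (147+84)/(1292+624) = 231/1916 = 0.12056.
SE = √(0.106028 × 0.00237656) = 0.01587.
z = (0.11378 − 0.13462)/0.01587 = -0.02084/0.01587 = -1.313.

z = -1.313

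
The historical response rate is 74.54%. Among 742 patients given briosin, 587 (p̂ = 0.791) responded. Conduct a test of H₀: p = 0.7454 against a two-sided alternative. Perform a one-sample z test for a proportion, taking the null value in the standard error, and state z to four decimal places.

z = 2.8579

p̂ = 587/742 ≈ 0.7911051.
Standard error under H₀: √(0.7454×0.2546/742) = 0.0159927.
z = (0.7911051 − 0.7454)/0.0159927 = 0.0457051/0.0159927 = 2.8579.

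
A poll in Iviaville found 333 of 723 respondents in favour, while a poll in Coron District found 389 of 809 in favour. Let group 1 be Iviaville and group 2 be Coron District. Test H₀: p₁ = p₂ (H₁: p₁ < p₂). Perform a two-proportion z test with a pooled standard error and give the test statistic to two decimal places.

p̂₁ = 333/723 = 0.4606, p̂₂ = 389/809 = 0.4808.
Pooled p̂ = (333+389)/(723+809) = 722/1532 = 0.4713.
SE = √(p̂(1−p̂)(1/n₁+1/n₂)) = √(0.4713·0.5287·0.00261922) = √(0.000652644) = 0.0255.
z = (0.4606 − 0.4808)/0.0255 = -0.0202/0.0255 = -0.79.

z = -0.79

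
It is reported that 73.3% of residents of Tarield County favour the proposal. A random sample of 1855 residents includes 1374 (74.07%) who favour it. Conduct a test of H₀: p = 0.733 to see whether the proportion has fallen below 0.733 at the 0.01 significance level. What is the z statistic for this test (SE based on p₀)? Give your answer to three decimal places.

z = 0.750

p̂ = 1374/1855 ≈ 0.74070.
SE = √(p₀(1−p₀)/n) = √(0.19571/1855) = 0.01027.
z = (0.74070 − 0.733)/0.01027 = 0.00770/0.01027 = 0.750.
p-value = P(Z < 0.750) ≈ 0.7733; since p > α = 0.01, fail to reject H₀.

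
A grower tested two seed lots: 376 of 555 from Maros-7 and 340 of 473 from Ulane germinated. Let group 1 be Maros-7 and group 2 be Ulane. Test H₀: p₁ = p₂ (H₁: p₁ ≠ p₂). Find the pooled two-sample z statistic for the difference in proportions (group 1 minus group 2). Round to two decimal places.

z = -1.44

p̂₁ = 376/555 ≈ 0.67748, p̂₂ = 340/473 ≈ 0.71882.
Pooled p̂ = (376+340)/(555+473) = 716/1028 = 0.69650.
SE = √(p̂(1−p̂)(1/n₁+1/n₂)) = √(0.69650·0.30350·0.00391597) = √(0.00082779) = 0.02877.
z = (0.67748 − 0.71882)/0.02877 = -0.04134/0.02877 = -1.44.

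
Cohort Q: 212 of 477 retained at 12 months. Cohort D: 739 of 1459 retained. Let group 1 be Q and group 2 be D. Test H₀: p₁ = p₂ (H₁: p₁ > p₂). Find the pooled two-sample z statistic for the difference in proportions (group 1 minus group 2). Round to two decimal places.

z = -2.35

p̂₁ = 212/477 = 0.4444, p̂₂ = 739/1459 = 0.5065.
Pooled p̂ = (212+739)/(477+1459) = 951/1936 = 0.4912.
SE = √(p̂(1−p̂)(1/n₁+1/n₂)) = √(0.4912·0.5088·0.00278184) = √(0.000695245) = 0.0264.
z = (0.4444 − 0.5065)/0.0264 = -0.0621/0.0264 = -2.35.
p-value = P(Z > -2.354) ≈ 0.9907.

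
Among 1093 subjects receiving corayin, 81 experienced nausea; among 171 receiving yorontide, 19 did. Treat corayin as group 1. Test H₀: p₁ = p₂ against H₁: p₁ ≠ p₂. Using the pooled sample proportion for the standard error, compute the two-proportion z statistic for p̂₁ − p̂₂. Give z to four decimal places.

z = -1.6670

p̂₁ = 81/1093 = 0.074108, p̂₂ = 19/171 = 0.111111.
Pooled p̂ = (81+19)/(1093+171) = 100/1264 = 0.079114.
SE = √(0.0728549 × 0.00676287) = 0.022197.
z = (0.074108 − 0.111111)/0.022197 = -0.037003/0.022197 = -1.6670.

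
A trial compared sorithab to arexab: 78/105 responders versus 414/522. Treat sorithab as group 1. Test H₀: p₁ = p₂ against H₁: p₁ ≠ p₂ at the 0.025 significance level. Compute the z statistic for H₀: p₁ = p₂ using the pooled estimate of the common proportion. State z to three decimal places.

p̂₁ = 78/105 ≈ 0.74286, p̂₂ = 414/522 ≈ 0.79310.
Pooled p̂ = (78+414)/(105+522) = 492/627 = 0.78469.
SE = √(p̂(1−p̂)(1/n₁+1/n₂)) = √(0.78469·0.21531·0.0114395) = √(0.00193273) = 0.04396.
z = (0.74286 − 0.79310)/0.04396 = -0.05024/0.04396 = -1.143.
p-value = 2·P(Z > 1.143) ≈ 0.2531. With α = 0.025, fail to reject H₀.

z = -1.143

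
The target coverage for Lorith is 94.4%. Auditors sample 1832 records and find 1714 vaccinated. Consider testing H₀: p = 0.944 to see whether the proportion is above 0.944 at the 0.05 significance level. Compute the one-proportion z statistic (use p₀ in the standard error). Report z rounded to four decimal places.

p̂ = 1714/1832 ≈ 0.9355895.
Standard error under H₀: √(0.944×0.056/1832) = 0.0053718.
z = (0.9355895 − 0.944)/0.0053718 = -0.0084105/0.0053718 = -1.5657.
p-value = P(Z > -1.566) ≈ 0.9413, so at α = 0.05 we fail to reject H₀.

z = -1.5657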